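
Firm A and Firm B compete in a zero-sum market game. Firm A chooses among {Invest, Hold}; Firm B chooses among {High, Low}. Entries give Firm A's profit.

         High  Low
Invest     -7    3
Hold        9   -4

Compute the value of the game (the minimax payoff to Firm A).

-1/23

Row minima: Invest → -7, Hold → -4; maximin = -4.
Column maxima: High → 9, Low → 3; minimax = 3.
-4 ≠ 3, so there is no saddle point; optimal play is mixed.
Let Firm A play Invest with probability p. Expected payoff against High: (-7)p + 9(1−p) = −16p + 9; against Low: 3p + (-4)(1−p) = 7p − 4.
Setting these equal: −16p + 9 = 7p − 4 ⇒ −23p = -13 ⇒ p = 13/23, and the value is (-16)·(13/23) + 9 = -1/23.
For Firm B: with q = P(High), equating Invest's and Hold's payoffs gives −10q + 3 = 13q − 4 ⇒ q = 7/23.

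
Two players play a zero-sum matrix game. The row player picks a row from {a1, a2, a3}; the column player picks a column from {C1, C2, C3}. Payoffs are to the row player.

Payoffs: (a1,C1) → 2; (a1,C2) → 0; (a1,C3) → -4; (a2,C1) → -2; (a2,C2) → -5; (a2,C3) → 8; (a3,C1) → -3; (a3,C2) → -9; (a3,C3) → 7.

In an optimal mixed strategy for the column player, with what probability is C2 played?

Row minima: a1 → -4, a2 → -5, a3 → -9; maximin = -4.
Column maxima: C1 → 2, C2 → 0, C3 → 8; minimax = 0.
-4 ≠ 0, so there is no saddle point; optimal play is mixed.
a3 is strictly dominated by a2, so the row player never plays it.
C1 is strictly dominated by C2 (it gives the row player strictly more in every row), so the column player never plays it.
On the remaining 2×2 (a1, a2 vs C2, C3):
Let the row player play a1 with probability p. Expected payoff against C2: 0p + (-5)(1−p) = 5p − 5; against C3: (-4)p + 8(1−p) = −12p + 8.
Setting these equal: 5p − 5 = −12p + 8 ⇒ 17p = 13 ⇒ p = 13/17, and the value is (5)·(13/17) − 5 = -20/17.
For the column player: with q = P(C2), equating a1's and a2's payoffs gives 4q − 4 = −13q + 8 ⇒ q = 12/17.

12/17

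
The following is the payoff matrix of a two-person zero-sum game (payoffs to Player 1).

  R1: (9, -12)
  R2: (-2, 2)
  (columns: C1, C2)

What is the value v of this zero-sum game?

Row minima: R1 → -12, R2 → -2; maximin = -2.
Column maxima: C1 → 9, C2 → 2; minimax = 2.
-2 ≠ 2, so there is no saddle point; optimal play is mixed.
Let Player 1 play R1 with probability p. Expected payoff against C1: 9p + (-2)(1−p) = 11p − 2; against C2: (-12)p + 2(1−p) = −14p + 2.
Setting these equal: 11p − 2 = −14p + 2 ⇒ 25p = 4 ⇒ p = 4/25, and the value is (11)·(4/25) − 2 = -6/25.
For Player 2: with q = P(C1), equating R1's and R2's payoffs gives 21q − 12 = −4q + 2 ⇒ q = 14/25.

-6/25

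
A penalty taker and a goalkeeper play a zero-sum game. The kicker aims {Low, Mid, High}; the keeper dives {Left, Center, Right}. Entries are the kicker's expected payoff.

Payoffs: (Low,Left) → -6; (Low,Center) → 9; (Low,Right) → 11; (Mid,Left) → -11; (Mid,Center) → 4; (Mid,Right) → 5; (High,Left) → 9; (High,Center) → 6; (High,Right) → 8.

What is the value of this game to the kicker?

Row minima: Low → -6, Mid → -11, High → 6; maximin = 6.
Column maxima: Left → 9, Center → 9, Right → 11; minimax = 9.
6 ≠ 9, so there is no saddle point; optimal play is mixed.
Mid is strictly dominated by Low, so the kicker never plays it.
Right is strictly dominated by Center (it gives the kicker strictly more in every row), so the keeper never plays it.
On the remaining 2×2 (Low, High vs Left, Center):
Let the kicker play Low with probability p. Expected payoff against Left: (-6)p + 9(1−p) = −15p + 9; against Center: 9p + 6(1−p) = 3p + 6.
Setting these equal: −15p + 9 = 3p + 6 ⇒ −18p = -3 ⇒ p = 1/6, and the value is (-15)·(1/6) + 9 = 13/2.
For the keeper: with q = P(Left), equating Low's and High's payoffs gives −15q + 9 = 3q + 6 ⇒ q = 1/6.

13/2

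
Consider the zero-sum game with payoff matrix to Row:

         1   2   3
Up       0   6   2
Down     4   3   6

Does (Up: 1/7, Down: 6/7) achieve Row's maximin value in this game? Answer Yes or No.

Against 1 this mix gives (1/7)·0 + (6/7)·4 = 24/7.
Against 2 this mix gives (1/7)·6 + (6/7)·3 = 24/7.
Against 3 this mix gives (1/7)·2 + (6/7)·6 = 38/7.
All of Column's active replies (1, 2) yield 24/7, and no column does worse for Row. The mix makes Column indifferent and guarantees 24/7, so it is optimal.

Yes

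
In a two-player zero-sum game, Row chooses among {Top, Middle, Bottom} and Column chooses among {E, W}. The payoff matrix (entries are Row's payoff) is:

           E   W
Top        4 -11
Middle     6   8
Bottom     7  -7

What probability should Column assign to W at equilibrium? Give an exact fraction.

1/16

Row minima: Top → -11, Middle → 6, Bottom → -7; maximin = 6.
Column maxima: E → 7, W → 8; minimax = 7.
6 ≠ 7, so there is no saddle point; optimal play is mixed.
Top is strictly dominated by Middle, so Row never plays it.
On the remaining 2×2 (Middle, Bottom vs E, W):
Let Row play Middle with probability p. Expected payoff against E: 6p + 7(1−p) = −p + 7; against W: 8p + (-7)(1−p) = 15p − 7.
Setting these equal: −p + 7 = 15p − 7 ⇒ −16p = -14 ⇒ p = 7/8, and the value is (-1)·(7/8) + 7 = 49/8.
For Column: with q = P(E), equating Middle's and Bottom's payoffs gives −2q + 8 = 14q − 7 ⇒ q = 15/16.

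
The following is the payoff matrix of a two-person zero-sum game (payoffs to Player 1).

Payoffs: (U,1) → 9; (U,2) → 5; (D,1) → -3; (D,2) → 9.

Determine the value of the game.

6

Row minima: U → 5, D → -3; maximin = 5.
Column maxima: 1 → 9, 2 → 9; minimax = 9.
5 ≠ 9, so there is no saddle point; optimal play is mixed.
Let Player 1 play U with probability p. Expected payoff against 1: 9p + (-3)(1−p) = 12p − 3; against 2: 5p + 9(1−p) = −4p + 9.
Setting these equal: 12p − 3 = −4p + 9 ⇒ 16p = 12 ⇒ p = 3/4, and the value is (12)·(3/4) − 3 = 6.
For Player 2: with q = P(1), equating U's and D's payoffs gives 4q + 5 = −12q + 9 ⇒ q = 1/4.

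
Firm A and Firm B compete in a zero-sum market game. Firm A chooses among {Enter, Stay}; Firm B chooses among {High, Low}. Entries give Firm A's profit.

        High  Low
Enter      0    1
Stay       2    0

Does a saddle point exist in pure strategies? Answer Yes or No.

Row minima: Enter → 0, Stay → 0; maximin = 0.
Column maxima: High → 2, Low → 1; minimax = 1.
0 ≠ 1, so no pure-strategy equilibrium exists.

No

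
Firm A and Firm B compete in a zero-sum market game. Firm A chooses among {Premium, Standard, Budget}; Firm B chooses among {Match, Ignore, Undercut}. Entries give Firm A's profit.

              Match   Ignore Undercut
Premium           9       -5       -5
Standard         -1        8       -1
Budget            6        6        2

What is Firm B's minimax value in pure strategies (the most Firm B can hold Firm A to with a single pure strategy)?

2

Column maxima: Match → 9, Ignore → 8, Undercut → 2.
The smallest of these is 2.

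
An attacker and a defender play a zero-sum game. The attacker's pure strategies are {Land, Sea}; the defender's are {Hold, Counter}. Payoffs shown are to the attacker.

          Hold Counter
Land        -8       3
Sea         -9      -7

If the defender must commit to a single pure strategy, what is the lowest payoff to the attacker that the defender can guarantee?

-8

Column maxima: Hold → -8, Counter → 3.
The smallest of these is -8.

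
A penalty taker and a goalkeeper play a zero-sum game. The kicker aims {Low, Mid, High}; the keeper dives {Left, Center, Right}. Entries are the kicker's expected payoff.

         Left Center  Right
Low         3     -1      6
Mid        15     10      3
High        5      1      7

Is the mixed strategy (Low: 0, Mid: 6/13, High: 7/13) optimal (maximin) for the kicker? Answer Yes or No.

Yes

Against Left this mix gives (6/13)·15 + (7/13)·5 = 125/13.
Against Center this mix gives (6/13)·10 + (7/13)·1 = 67/13.
Against Right this mix gives (6/13)·3 + (7/13)·7 = 67/13.
All of the keeper's active replies (Center, Right) yield 67/13, and no column does worse for the kicker. The mix makes the keeper indifferent and guarantees 67/13, so it is optimal.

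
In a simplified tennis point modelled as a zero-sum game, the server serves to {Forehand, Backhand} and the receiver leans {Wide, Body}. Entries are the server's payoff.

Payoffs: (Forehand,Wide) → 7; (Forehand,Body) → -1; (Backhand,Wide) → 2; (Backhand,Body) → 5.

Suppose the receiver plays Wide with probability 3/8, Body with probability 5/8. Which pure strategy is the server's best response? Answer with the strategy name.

Expected payoff of Forehand: (3/8)·7 + (5/8)·(-1) = 2.
Expected payoff of Backhand: (3/8)·2 + (5/8)·5 = 31/8.
The largest is 31/8, so the server's best response is Backhand.

Backhand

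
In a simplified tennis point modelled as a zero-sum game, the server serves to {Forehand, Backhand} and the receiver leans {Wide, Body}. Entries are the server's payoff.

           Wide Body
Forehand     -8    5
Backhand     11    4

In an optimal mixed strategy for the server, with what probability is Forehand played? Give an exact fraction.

7/20

Row minima: Forehand → -8, Backhand → 4; maximin = 4.
Column maxima: Wide → 11, Body → 5; minimax = 5.
4 ≠ 5, so there is no saddle point; optimal play is mixed.
Let the server play Forehand with probability p. Expected payoff against Wide: (-8)p + 11(1−p) = −19p + 11; against Body: 5p + 4(1−p) = p + 4.
Setting these equal: −19p + 11 = p + 4 ⇒ −20p = -7 ⇒ p = 7/20, and the value is (-19)·(7/20) + 11 = 87/20.
For the receiver: with q = P(Wide), equating Forehand's and Backhand's payoffs gives −13q + 5 = 7q + 4 ⇒ q = 1/20.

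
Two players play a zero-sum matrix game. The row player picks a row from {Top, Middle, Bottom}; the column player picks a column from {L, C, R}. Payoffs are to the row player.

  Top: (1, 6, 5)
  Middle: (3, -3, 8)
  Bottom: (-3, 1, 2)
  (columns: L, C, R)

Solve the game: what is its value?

Row minima: Top → 1, Middle → -3, Bottom → -3; maximin = 1.
Column maxima: L → 3, C → 6, R → 8; minimax = 3.
1 ≠ 3, so there is no saddle point; optimal play is mixed.
Bottom is strictly dominated by Top, so the row player never plays it.
R is strictly dominated by L (it gives the row player strictly more in every row), so the column player never plays it.
On the remaining 2×2 (Top, Middle vs L, C):
Let the row player play Top with probability p. Expected payoff against L: 1p + 3(1−p) = −2p + 3; against C: 6p + (-3)(1−p) = 9p − 3.
Setting these equal: −2p + 3 = 9p − 3 ⇒ −11p = -6 ⇒ p = 6/11, and the value is (-2)·(6/11) + 3 = 21/11.
For the column player: with q = P(L), equating Top's and Middle's payoffs gives −5q + 6 = 6q − 3 ⇒ q = 9/11.

21/11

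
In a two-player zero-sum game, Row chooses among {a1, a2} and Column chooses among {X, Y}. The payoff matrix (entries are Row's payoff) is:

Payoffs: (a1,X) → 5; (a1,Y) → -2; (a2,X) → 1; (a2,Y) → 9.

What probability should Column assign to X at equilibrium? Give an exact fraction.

11/15

Row minima: a1 → -2, a2 → 1; maximin = 1.
Column maxima: X → 5, Y → 9; minimax = 5.
1 ≠ 5, so there is no saddle point; optimal play is mixed.
Let Row play a1 with probability p. Expected payoff against X: 5p + 1(1−p) = 4p + 1; against Y: (-2)p + 9(1−p) = −11p + 9.
Setting these equal: 4p + 1 = −11p + 9 ⇒ 15p = 8 ⇒ p = 8/15, and the value is (4)·(8/15) + 1 = 47/15.
For Column: with q = P(X), equating a1's and a2's payoffs gives 7q − 2 = −8q + 9 ⇒ q = 11/15.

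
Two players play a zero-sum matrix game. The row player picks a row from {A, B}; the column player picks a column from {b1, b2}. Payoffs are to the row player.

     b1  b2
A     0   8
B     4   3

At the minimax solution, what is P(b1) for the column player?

Row minima: A → 0, B → 3; maximin = 3.
Column maxima: b1 → 4, b2 → 8; minimax = 4.
3 ≠ 4, so there is no saddle point; optimal play is mixed.
Let the row player play A with probability p. Expected payoff against b1: 0p + 4(1−p) = −4p + 4; against b2: 8p + 3(1−p) = 5p + 3.
Setting these equal: −4p + 4 = 5p + 3 ⇒ −9p = -1 ⇒ p = 1/9, and the value is (-4)·(1/9) + 4 = 32/9.
For the column player: with q = P(b1), equating A's and B's payoffs gives −8q + 8 = q + 3 ⇒ q = 5/9.

5/9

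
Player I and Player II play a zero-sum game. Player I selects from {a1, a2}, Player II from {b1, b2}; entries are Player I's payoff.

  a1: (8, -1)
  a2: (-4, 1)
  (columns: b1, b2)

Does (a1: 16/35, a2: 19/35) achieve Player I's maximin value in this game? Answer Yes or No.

No

Against b1 this mix gives (16/35)·8 + (19/35)·(-4) = 52/35.
Against b2 this mix gives (16/35)·(-1) + (19/35)·1 = 3/35.
Player II will play b2, holding Player I to 3/35. Shifting weight toward the row that does better against b2 would raise this floor (the equalizing mix achieves 2/7 against both b2 and b1), so the proposed strategy is not optimal.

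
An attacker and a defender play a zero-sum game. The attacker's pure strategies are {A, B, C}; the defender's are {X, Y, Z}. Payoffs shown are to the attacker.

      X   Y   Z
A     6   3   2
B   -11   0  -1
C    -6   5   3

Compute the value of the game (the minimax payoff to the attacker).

30/13

Row minima: A → 2, B → -11, C → -6; maximin = 2.
Column maxima: X → 6, Y → 5, Z → 3; minimax = 3.
2 ≠ 3, so there is no saddle point; optimal play is mixed.
B is strictly dominated by A, so the attacker never plays it.
Y is strictly dominated by Z (it gives the attacker strictly more in every row), so the defender never plays it.
On the remaining 2×2 (A, C vs X, Z):
Let the attacker play A with probability p. Expected payoff against X: 6p + (-6)(1−p) = 12p − 6; against Z: 2p + 3(1−p) = −p + 3.
Setting these equal: 12p − 6 = −p + 3 ⇒ 13p = 9 ⇒ p = 9/13, and the value is (12)·(9/13) − 6 = 30/13.
For the defender: with q = P(X), equating A's and C's payoffs gives 4q + 2 = −9q + 3 ⇒ q = 1/13.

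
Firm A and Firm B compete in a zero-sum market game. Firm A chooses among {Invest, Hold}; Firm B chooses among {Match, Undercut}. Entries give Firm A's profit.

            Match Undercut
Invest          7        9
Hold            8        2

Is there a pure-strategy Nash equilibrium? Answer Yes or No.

Row minima: Invest → 7, Hold → 2; maximin = 7.
Column maxima: Match → 8, Undercut → 9; minimax = 8.
7 ≠ 8, so no pure-strategy equilibrium exists.

No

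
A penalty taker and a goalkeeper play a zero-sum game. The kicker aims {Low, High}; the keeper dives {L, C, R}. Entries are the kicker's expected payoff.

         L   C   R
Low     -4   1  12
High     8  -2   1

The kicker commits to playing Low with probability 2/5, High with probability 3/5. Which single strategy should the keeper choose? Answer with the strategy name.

If the keeper plays L, the kicker's expected payoff is (2/5)·(-4) + (3/5)·8 = 16/5.
If the keeper plays C, the kicker's expected payoff is (2/5)·1 + (3/5)·(-2) = -4/5.
If the keeper plays R, the kicker's expected payoff is (2/5)·12 + (3/5)·1 = 27/5.
The keeper minimizes the kicker's payoff; the smallest is -4/5, so the best response is C.

C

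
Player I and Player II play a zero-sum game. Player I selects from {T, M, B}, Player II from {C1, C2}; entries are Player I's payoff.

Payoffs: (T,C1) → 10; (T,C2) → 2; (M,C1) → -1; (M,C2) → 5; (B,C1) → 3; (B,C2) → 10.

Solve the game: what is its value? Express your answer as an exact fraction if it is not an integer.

Row minima: T → 2, M → -1, B → 3; maximin = 3.
Column maxima: C1 → 10, C2 → 10; minimax = 10.
3 ≠ 10, so there is no saddle point; optimal play is mixed.
M is strictly dominated by B, so Player I never plays it.
On the remaining 2×2 (T, B vs C1, C2):
Let Player I play T with probability p. Expected payoff against C1: 10p + 3(1−p) = 7p + 3; against C2: 2p + 10(1−p) = −8p + 10.
Setting these equal: 7p + 3 = −8p + 10 ⇒ 15p = 7 ⇒ p = 7/15, and the value is (7)·(7/15) + 3 = 94/15.
For Player II: with q = P(C1), equating T's and B's payoffs gives 8q + 2 = −7q + 10 ⇒ q = 8/15.

94/15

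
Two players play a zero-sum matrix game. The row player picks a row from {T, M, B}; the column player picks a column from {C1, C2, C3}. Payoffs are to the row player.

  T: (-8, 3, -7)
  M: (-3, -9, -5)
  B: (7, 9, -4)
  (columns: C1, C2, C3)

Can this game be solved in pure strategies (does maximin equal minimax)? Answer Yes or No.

Yes

Row minima: T → -8, M → -9, B → -4; maximin = -4.
Column maxima: C1 → 7, C2 → 9, C3 → -4; minimax = -4.
maximin = minimax = -4, so a saddle point exists.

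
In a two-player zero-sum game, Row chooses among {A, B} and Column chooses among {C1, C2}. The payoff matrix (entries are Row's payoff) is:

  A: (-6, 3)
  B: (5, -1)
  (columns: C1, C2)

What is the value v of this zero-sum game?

3/5

Row minima: A → -6, B → -1; maximin = -1.
Column maxima: C1 → 5, C2 → 3; minimax = 3.
-1 ≠ 3, so there is no saddle point; optimal play is mixed.
Let Row play A with probability p. Expected payoff against C1: (-6)p + 5(1−p) = −11p + 5; against C2: 3p + (-1)(1−p) = 4p − 1.
Setting these equal: −11p + 5 = 4p − 1 ⇒ −15p = -6 ⇒ p = 2/5, and the value is (-11)·(2/5) + 5 = 3/5.
For Column: with q = P(C1), equating A's and B's payoffs gives −9q + 3 = 6q − 1 ⇒ q = 4/15.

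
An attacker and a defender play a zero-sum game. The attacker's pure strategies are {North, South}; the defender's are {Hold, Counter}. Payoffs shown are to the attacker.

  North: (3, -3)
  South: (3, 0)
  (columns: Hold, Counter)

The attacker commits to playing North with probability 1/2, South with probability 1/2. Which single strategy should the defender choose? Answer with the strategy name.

Counter

If the defender plays Hold, the attacker's expected payoff is (1/2)·3 + (1/2)·3 = 3.
If the defender plays Counter, the attacker's expected payoff is (1/2)·(-3) + (1/2)·0 = -3/2.
The defender minimizes the attacker's payoff; the smallest is -3/2, so the best response is Counter.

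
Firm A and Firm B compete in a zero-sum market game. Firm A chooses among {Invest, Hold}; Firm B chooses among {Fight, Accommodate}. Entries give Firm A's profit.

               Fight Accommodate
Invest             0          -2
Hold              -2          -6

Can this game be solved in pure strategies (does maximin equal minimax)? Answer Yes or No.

Yes

Row minima: Invest → -2, Hold → -6; maximin = -2.
Column maxima: Fight → 0, Accommodate → -2; minimax = -2.
maximin = minimax = -2, so a saddle point exists.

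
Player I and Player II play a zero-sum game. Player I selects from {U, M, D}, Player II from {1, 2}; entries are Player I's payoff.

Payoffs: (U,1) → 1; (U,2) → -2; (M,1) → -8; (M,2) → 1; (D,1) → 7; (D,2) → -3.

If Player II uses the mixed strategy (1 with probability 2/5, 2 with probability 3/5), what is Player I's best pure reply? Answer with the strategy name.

D

Expected payoff of U: (2/5)·1 + (3/5)·(-2) = -4/5.
Expected payoff of M: (2/5)·(-8) + (3/5)·1 = -13/5.
Expected payoff of D: (2/5)·7 + (3/5)·(-3) = 1.
The largest is 1, so Player I's best response is D.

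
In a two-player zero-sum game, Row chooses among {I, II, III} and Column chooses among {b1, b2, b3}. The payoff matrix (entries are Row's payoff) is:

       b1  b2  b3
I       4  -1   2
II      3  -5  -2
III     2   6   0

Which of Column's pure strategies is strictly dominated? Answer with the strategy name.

b1

b3 holds Row's payoff strictly below b1 in every row: 2 < 4, -2 < 3, 0 < 2.
So b1 is strictly dominated for Column.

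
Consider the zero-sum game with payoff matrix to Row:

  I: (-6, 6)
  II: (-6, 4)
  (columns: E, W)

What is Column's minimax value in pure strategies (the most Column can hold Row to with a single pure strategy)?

-6

Column maxima: E → -6, W → 6.
The smallest of these is -6.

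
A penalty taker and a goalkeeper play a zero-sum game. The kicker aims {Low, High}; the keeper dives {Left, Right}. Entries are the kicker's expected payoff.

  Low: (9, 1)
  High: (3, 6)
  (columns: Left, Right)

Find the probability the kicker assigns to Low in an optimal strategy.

Row minima: Low → 1, High → 3; maximin = 3.
Column maxima: Left → 9, Right → 6; minimax = 6.
3 ≠ 6, so there is no saddle point; optimal play is mixed.
Let the kicker play Low with probability p. Expected payoff against Left: 9p + 3(1−p) = 6p + 3; against Right: 1p + 6(1−p) = −5p + 6.
Setting these equal: 6p + 3 = −5p + 6 ⇒ 11p = 3 ⇒ p = 3/11, and the value is (6)·(3/11) + 3 = 51/11.
For the keeper: with q = P(Left), equating Low's and High's payoffs gives 8q + 1 = −3q + 6 ⇒ q = 5/11.

3/11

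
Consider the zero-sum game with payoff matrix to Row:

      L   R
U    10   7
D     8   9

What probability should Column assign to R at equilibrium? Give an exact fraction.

1/2

Row minima: U → 7, D → 8; maximin = 8.
Column maxima: L → 10, R → 9; minimax = 9.
8 ≠ 9, so there is no saddle point; optimal play is mixed.
Let Row play U with probability p. Expected payoff against L: 10p + 8(1−p) = 2p + 8; against R: 7p + 9(1−p) = −2p + 9.
Setting these equal: 2p + 8 = −2p + 9 ⇒ 4p = 1 ⇒ p = 1/4, and the value is (2)·(1/4) + 8 = 17/2.
For Column: with q = P(L), equating U's and D's payoffs gives 3q + 7 = −q + 9 ⇒ q = 1/2.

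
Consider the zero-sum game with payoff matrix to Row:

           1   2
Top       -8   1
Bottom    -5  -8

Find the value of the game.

Row minima: Top → -8, Bottom → -8; maximin = -8.
Column maxima: 1 → -5, 2 → 1; minimax = -5.
-8 ≠ -5, so there is no saddle point; optimal play is mixed.
Let Row play Top with probability p. Expected payoff against 1: (-8)p + (-5)(1−p) = −3p − 5; against 2: 1p + (-8)(1−p) = 9p − 8.
Setting these equal: −3p − 5 = 9p − 8 ⇒ −12p = -3 ⇒ p = 1/4, and the value is (-3)·(1/4) − 5 = -23/4.
For Column: with q = P(1), equating Top's and Bottom's payoffs gives −9q + 1 = 3q − 8 ⇒ q = 3/4.

-23/4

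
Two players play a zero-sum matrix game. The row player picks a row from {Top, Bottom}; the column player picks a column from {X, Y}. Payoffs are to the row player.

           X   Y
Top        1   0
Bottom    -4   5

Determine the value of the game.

1/2

Row minima: Top → 0, Bottom → -4; maximin = 0.
Column maxima: X → 1, Y → 5; minimax = 1.
0 ≠ 1, so there is no saddle point; optimal play is mixed.
Let the row player play Top with probability p. Expected payoff against X: 1p + (-4)(1−p) = 5p − 4; against Y: 0p + 5(1−p) = −5p + 5.
Setting these equal: 5p − 4 = −5p + 5 ⇒ 10p = 9 ⇒ p = 9/10, and the value is (5)·(9/10) − 4 = 1/2.
For the column player: with q = P(X), equating Top's and Bottom's payoffs gives q = −9q + 5 ⇒ q = 1/2.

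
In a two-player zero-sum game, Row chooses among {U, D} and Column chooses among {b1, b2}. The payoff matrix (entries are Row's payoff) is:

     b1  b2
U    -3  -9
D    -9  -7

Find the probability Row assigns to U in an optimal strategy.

Row minima: U → -9, D → -9; maximin = -9.
Column maxima: b1 → -3, b2 → -7; minimax = -7.
-9 ≠ -7, so there is no saddle point; optimal play is mixed.
Let Row play U with probability p. Expected payoff against b1: (-3)p + (-9)(1−p) = 6p − 9; against b2: (-9)p + (-7)(1−p) = −2p − 7.
Setting these equal: 6p − 9 = −2p − 7 ⇒ 8p = 2 ⇒ p = 1/4, and the value is (6)·(1/4) − 9 = -15/2.
For Column: with q = P(b1), equating U's and D's payoffs gives 6q − 9 = −2q − 7 ⇒ q = 1/4.

1/4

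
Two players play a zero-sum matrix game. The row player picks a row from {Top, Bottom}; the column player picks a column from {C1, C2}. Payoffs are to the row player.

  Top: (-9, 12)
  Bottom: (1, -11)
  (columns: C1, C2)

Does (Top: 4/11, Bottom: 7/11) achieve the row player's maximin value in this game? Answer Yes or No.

Yes

Against C1 this mix gives (4/11)·(-9) + (7/11)·1 = -29/11.
Against C2 this mix gives (4/11)·12 + (7/11)·(-11) = -29/11.
All of the column player's active replies (C1, C2) yield -29/11, and no column does worse for the row player. The mix makes the column player indifferent and guarantees -29/11, so it is optimal.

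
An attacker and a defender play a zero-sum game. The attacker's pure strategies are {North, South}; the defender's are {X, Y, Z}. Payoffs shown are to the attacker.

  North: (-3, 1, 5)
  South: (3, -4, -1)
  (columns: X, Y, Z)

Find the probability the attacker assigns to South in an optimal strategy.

Row minima: North → -3, South → -4; maximin = -3.
Column maxima: X → 3, Y → 1, Z → 5; minimax = 1.
-3 ≠ 1, so there is no saddle point; optimal play is mixed.
Z is strictly dominated by Y (it gives the attacker strictly more in every row), so the defender never plays it.
On the remaining 2×2 (North, South vs X, Y):
Let the attacker play North with probability p. Expected payoff against X: (-3)p + 3(1−p) = −6p + 3; against Y: 1p + (-4)(1−p) = 5p − 4.
Setting these equal: −6p + 3 = 5p − 4 ⇒ −11p = -7 ⇒ p = 7/11, and the value is (-6)·(7/11) + 3 = -9/11.
For the defender: with q = P(X), equating North's and South's payoffs gives −4q + 1 = 7q − 4 ⇒ q = 5/11.

4/11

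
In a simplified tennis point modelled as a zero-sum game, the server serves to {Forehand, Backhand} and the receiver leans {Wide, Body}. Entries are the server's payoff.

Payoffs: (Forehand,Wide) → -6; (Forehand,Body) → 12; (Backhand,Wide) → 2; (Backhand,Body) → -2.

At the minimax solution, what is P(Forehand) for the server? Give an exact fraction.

Row minima: Forehand → -6, Backhand → -2; maximin = -2.
Column maxima: Wide → 2, Body → 12; minimax = 2.
-2 ≠ 2, so there is no saddle point; optimal play is mixed.
Let the server play Forehand with probability p. Expected payoff against Wide: (-6)p + 2(1−p) = −8p + 2; against Body: 12p + (-2)(1−p) = 14p − 2.
Setting these equal: −8p + 2 = 14p − 2 ⇒ −22p = -4 ⇒ p = 2/11, and the value is (-8)·(2/11) + 2 = 6/11.
For the receiver: with q = P(Wide), equating Forehand's and Backhand's payoffs gives −18q + 12 = 4q − 2 ⇒ q = 7/11.

2/11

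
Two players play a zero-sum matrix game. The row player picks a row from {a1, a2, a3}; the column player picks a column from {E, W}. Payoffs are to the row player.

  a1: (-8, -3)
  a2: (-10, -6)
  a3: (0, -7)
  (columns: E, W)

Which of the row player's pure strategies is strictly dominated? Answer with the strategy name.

a2

a1 gives a strictly higher payoff than a2 against every column: -8 > -10, -3 > -6.
So a2 is strictly dominated and the row player never plays it.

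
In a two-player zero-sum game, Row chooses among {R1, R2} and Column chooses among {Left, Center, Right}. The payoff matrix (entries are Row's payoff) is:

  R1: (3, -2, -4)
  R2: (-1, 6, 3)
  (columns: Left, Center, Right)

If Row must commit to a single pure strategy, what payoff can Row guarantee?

Row minima: R1 → -4, R2 → -1.
The best of these is -1.

-1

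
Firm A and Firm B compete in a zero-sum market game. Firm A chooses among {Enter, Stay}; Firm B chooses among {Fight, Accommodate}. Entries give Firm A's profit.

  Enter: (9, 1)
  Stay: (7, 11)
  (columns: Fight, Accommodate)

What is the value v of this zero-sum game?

Row minima: Enter → 1, Stay → 7; maximin = 7.
Column maxima: Fight → 9, Accommodate → 11; minimax = 9.
7 ≠ 9, so there is no saddle point; optimal play is mixed.
Let Firm A play Enter with probability p. Expected payoff against Fight: 9p + 7(1−p) = 2p + 7; against Accommodate: 1p + 11(1−p) = −10p + 11.
Setting these equal: 2p + 7 = −10p + 11 ⇒ 12p = 4 ⇒ p = 1/3, and the value is (2)·(1/3) + 7 = 23/3.
For Firm B: with q = P(Fight), equating Enter's and Stay's payoffs gives 8q + 1 = −4q + 11 ⇒ q = 5/6.

23/3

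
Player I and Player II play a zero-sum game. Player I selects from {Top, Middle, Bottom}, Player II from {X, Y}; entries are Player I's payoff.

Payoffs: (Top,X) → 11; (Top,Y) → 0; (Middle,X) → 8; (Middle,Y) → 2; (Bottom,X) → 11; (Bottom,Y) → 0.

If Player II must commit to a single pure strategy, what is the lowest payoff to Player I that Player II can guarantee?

Column maxima: X → 11, Y → 2.
The smallest of these is 2.

2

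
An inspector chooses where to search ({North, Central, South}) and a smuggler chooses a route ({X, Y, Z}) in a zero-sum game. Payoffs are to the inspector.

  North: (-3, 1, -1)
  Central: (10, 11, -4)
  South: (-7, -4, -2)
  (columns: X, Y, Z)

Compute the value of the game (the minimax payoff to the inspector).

Row minima: North → -3, Central → -4, South → -7; maximin = -3.
Column maxima: X → 10, Y → 11, Z → -1; minimax = -1.
-3 ≠ -1, so there is no saddle point; optimal play is mixed.
South is strictly dominated by North, so the inspector never plays it.
Y is strictly dominated by X (it gives the inspector strictly more in every row), so the smuggler never plays it.
On the remaining 2×2 (North, Central vs X, Z):
Let the inspector play North with probability p. Expected payoff against X: (-3)p + 10(1−p) = −13p + 10; against Z: (-1)p + (-4)(1−p) = 3p − 4.
Setting these equal: −13p + 10 = 3p − 4 ⇒ −16p = -14 ⇒ p = 7/8, and the value is (-13)·(7/8) + 10 = -11/8.
For the smuggler: with q = P(X), equating North's and Central's payoffs gives −2q − 1 = 14q − 4 ⇒ q = 3/16.

-11/8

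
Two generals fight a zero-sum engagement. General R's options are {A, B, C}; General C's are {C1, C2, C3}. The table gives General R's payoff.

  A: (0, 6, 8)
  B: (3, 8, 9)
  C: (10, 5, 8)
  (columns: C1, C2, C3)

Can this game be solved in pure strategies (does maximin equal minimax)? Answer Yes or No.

No

Row minima: A → 0, B → 3, C → 5; maximin = 5.
Column maxima: C1 → 10, C2 → 8, C3 → 9; minimax = 8.
5 ≠ 8, so no pure-strategy equilibrium exists.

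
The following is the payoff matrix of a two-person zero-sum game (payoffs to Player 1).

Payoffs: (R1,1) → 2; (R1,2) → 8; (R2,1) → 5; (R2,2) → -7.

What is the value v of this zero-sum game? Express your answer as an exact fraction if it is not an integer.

Row minima: R1 → 2, R2 → -7; maximin = 2.
Column maxima: 1 → 5, 2 → 8; minimax = 5.
2 ≠ 5, so there is no saddle point; optimal play is mixed.
Let Player 1 play R1 with probability p. Expected payoff against 1: 2p + 5(1−p) = −3p + 5; against 2: 8p + (-7)(1−p) = 15p − 7.
Setting these equal: −3p + 5 = 15p − 7 ⇒ −18p = -12 ⇒ p = 2/3, and the value is (-3)·(2/3) + 5 = 3.
For Player 2: with q = P(1), equating R1's and R2's payoffs gives −6q + 8 = 12q − 7 ⇒ q = 5/6.

3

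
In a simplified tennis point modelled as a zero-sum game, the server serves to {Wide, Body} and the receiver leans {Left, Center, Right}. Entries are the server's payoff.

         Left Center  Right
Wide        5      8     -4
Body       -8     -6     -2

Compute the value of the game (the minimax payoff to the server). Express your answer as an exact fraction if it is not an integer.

-14/5

Row minima: Wide → -4, Body → -8; maximin = -4.
Column maxima: Left → 5, Center → 8, Right → -2; minimax = -2.
-4 ≠ -2, so there is no saddle point; optimal play is mixed.
Center is strictly dominated by Left (it gives the server strictly more in every row), so the receiver never plays it.
On the remaining 2×2 (Wide, Body vs Left, Right):
Let the server play Wide with probability p. Expected payoff against Left: 5p + (-8)(1−p) = 13p − 8; against Right: (-4)p + (-2)(1−p) = −2p − 2.
Setting these equal: 13p − 8 = −2p − 2 ⇒ 15p = 6 ⇒ p = 2/5, and the value is (13)·(2/5) − 8 = -14/5.
For the receiver: with q = P(Left), equating Wide's and Body's payoffs gives 9q − 4 = −6q − 2 ⇒ q = 2/15.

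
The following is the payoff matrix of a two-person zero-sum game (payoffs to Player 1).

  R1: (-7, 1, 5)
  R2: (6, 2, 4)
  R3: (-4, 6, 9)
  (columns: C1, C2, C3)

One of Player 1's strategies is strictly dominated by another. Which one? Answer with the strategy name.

R3 gives a strictly higher payoff than R1 against every column: -4 > -7, 6 > 1, 9 > 5.
So R1 is strictly dominated and Player 1 never plays it.

R1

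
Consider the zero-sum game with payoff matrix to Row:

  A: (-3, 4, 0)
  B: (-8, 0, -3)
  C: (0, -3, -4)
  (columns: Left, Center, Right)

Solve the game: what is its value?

Row minima: A → -3, B → -8, C → -4; maximin = -3.
Column maxima: Left → 0, Center → 4, Right → 0; minimax = 0.
-3 ≠ 0, so there is no saddle point; optimal play is mixed.
B is strictly dominated by A, so Row never plays it.
Center is strictly dominated by Right (it gives Row strictly more in every row), so Column never plays it.
On the remaining 2×2 (A, C vs Left, Right):
Let Row play A with probability p. Expected payoff against Left: (-3)p + 0(1−p) = −3p; against Right: 0p + (-4)(1−p) = 4p − 4.
Setting these equal: −3p = 4p − 4 ⇒ −7p = -4 ⇒ p = 4/7, and the value is (-3)·(4/7) = -12/7.
For Column: with q = P(Left), equating A's and C's payoffs gives −3q = 4q − 4 ⇒ q = 4/7.

-12/7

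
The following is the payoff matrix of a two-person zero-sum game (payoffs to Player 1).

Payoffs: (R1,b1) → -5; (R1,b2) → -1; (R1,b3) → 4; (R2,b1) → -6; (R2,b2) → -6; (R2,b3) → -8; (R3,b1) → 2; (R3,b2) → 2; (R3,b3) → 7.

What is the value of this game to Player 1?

Row minima: R1 → -5, R2 → -8, R3 → 2; maximin = 2.
Column maxima: b1 → 2, b2 → 2, b3 → 7; minimax = 2.
Since maximin = minimax = 2, there is a saddle point and the value is 2.

2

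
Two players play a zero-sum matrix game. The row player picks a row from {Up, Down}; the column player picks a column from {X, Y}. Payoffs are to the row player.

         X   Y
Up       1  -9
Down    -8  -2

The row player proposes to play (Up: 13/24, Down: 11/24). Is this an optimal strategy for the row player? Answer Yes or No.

Against X this mix gives (13/24)·1 + (11/24)·(-8) = -25/8.
Against Y this mix gives (13/24)·(-9) + (11/24)·(-2) = -139/24.
The column player will play Y, holding the row player to -139/24. Shifting weight toward the row that does better against Y would raise this floor (the equalizing mix achieves -37/8 against both Y and X), so the proposed strategy is not optimal.

No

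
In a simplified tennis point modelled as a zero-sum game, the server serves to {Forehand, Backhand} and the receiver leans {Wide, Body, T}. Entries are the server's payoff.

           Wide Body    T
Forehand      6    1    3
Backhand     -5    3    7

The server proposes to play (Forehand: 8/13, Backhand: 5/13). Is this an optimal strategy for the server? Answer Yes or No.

Yes

Against Wide this mix gives (8/13)·6 + (5/13)·(-5) = 23/13.
Against Body this mix gives (8/13)·1 + (5/13)·3 = 23/13.
Against T this mix gives (8/13)·3 + (5/13)·7 = 59/13.
All of the receiver's active replies (Wide, Body) yield 23/13, and no column does worse for the server. The mix makes the receiver indifferent and guarantees 23/13, so it is optimal.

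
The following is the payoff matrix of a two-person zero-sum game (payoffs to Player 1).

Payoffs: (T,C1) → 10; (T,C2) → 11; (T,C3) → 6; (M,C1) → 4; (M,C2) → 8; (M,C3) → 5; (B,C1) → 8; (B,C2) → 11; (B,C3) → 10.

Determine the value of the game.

26/3

Row minima: T → 6, M → 4, B → 8; maximin = 8.
Column maxima: C1 → 10, C2 → 11, C3 → 10; minimax = 10.
8 ≠ 10, so there is no saddle point; optimal play is mixed.
M is strictly dominated by T, so Player 1 never plays it.
C2 is strictly dominated by C1 (it gives Player 1 strictly more in every row), so Player 2 never plays it.
On the remaining 2×2 (T, B vs C1, C3):
Let Player 1 play T with probability p. Expected payoff against C1: 10p + 8(1−p) = 2p + 8; against C3: 6p + 10(1−p) = −4p + 10.
Setting these equal: 2p + 8 = −4p + 10 ⇒ 6p = 2 ⇒ p = 1/3, and the value is (2)·(1/3) + 8 = 26/3.
For Player 2: with q = P(C1), equating T's and B's payoffs gives 4q + 6 = −2q + 10 ⇒ q = 2/3.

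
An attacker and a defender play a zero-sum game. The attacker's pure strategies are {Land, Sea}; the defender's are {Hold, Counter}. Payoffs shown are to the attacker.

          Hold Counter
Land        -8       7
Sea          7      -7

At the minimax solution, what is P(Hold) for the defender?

14/29

Row minima: Land → -8, Sea → -7; maximin = -7.
Column maxima: Hold → 7, Counter → 7; minimax = 7.
-7 ≠ 7, so there is no saddle point; optimal play is mixed.
Let the attacker play Land with probability p. Expected payoff against Hold: (-8)p + 7(1−p) = −15p + 7; against Counter: 7p + (-7)(1−p) = 14p − 7.
Setting these equal: −15p + 7 = 14p − 7 ⇒ −29p = -14 ⇒ p = 14/29, and the value is (-15)·(14/29) + 7 = -7/29.
For the defender: with q = P(Hold), equating Land's and Sea's payoffs gives −15q + 7 = 14q − 7 ⇒ q = 14/29.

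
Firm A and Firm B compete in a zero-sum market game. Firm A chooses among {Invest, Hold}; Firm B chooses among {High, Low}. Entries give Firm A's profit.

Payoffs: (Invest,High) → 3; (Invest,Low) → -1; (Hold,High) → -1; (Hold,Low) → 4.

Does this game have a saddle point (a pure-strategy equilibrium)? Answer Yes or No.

No

Row minima: Invest → -1, Hold → -1; maximin = -1.
Column maxima: High → 3, Low → 4; minimax = 3.
-1 ≠ 3, so no pure-strategy equilibrium exists.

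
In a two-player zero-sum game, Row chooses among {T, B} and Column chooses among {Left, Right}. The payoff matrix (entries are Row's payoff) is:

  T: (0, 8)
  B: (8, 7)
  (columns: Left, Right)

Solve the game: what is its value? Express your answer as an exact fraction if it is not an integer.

Row minima: T → 0, B → 7; maximin = 7.
Column maxima: Left → 8, Right → 8; minimax = 8.
7 ≠ 8, so there is no saddle point; optimal play is mixed.
Let Row play T with probability p. Expected payoff against Left: 0p + 8(1−p) = −8p + 8; against Right: 8p + 7(1−p) = p + 7.
Setting these equal: −8p + 8 = p + 7 ⇒ −9p = -1 ⇒ p = 1/9, and the value is (-8)·(1/9) + 8 = 64/9.
For Column: with q = P(Left), equating T's and B's payoffs gives −8q + 8 = q + 7 ⇒ q = 1/9.

64/9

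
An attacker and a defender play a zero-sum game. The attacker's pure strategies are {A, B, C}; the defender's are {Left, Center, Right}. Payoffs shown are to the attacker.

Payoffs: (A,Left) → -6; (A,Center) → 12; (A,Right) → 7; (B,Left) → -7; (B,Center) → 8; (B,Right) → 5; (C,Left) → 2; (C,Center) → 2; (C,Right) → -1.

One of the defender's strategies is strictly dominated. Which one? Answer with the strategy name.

Right holds the attacker's payoff strictly below Center in every row: 7 < 12, 5 < 8, -1 < 2.
So Center is strictly dominated for the defender.

Center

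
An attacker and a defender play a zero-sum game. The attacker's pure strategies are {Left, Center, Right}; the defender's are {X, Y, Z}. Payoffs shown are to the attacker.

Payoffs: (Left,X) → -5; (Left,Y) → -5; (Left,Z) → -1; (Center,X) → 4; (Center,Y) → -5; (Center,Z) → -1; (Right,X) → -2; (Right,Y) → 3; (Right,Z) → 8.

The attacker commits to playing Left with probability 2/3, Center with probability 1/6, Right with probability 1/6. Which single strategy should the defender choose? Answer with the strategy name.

If the defender plays X, the attacker's expected payoff is (2/3)·(-5) + (1/6)·4 + (1/6)·(-2) = -3.
If the defender plays Y, the attacker's expected payoff is (2/3)·(-5) + (1/6)·(-5) + (1/6)·3 = -11/3.
If the defender plays Z, the attacker's expected payoff is (2/3)·(-1) + (1/6)·(-1) + (1/6)·8 = 1/2.
The defender minimizes the attacker's payoff; the smallest is -11/3, so the best response is Y.

Y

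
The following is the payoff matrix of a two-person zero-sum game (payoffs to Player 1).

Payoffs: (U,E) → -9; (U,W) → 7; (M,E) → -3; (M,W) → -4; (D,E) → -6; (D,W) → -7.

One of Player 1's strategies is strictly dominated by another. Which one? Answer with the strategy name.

M gives a strictly higher payoff than D against every column: -3 > -6, -4 > -7.
So D is strictly dominated and Player 1 never plays it.

D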